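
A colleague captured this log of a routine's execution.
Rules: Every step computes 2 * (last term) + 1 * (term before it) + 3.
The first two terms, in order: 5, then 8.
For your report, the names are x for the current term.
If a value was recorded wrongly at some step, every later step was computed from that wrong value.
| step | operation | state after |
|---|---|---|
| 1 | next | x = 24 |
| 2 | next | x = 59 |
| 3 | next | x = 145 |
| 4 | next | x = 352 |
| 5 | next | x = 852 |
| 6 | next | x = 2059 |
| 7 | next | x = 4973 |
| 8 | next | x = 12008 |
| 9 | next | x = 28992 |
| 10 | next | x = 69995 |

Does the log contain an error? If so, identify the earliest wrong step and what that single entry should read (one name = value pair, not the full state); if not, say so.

no error

step 1: x = 2*(8) + (1)*(5) + (3) = 24 -> confirmed correct
step 2: x = 2*(24) + (1)*(8) + (3) = 59 -> confirmed correct
step 3: x = 2*(59) + (1)*(24) + (3) = 145 -> checks out
step 4: x = 2*(145) + (1)*(59) + (3) = 352 -> confirmed correct
step 5: x = 2*(352) + (1)*(145) + (3) = 852 -> agrees with the log
step 6: x = 2*(852) + (1)*(352) + (3) = 2059 -> no discrepancy
step 7: x = 2*(2059) + (1)*(852) + (3) = 4973 -> confirmed correct
step 8: x = 2*(4973) + (1)*(2059) + (3) = 12008 -> no discrepancy
step 9: x = 2*(12008) + (1)*(4973) + (3) = 28992 -> same as recorded
step 10: x = 2*(28992) + (1)*(12008) + (3) = 69995 -> agrees with the log
All steps check out; nothing to correct.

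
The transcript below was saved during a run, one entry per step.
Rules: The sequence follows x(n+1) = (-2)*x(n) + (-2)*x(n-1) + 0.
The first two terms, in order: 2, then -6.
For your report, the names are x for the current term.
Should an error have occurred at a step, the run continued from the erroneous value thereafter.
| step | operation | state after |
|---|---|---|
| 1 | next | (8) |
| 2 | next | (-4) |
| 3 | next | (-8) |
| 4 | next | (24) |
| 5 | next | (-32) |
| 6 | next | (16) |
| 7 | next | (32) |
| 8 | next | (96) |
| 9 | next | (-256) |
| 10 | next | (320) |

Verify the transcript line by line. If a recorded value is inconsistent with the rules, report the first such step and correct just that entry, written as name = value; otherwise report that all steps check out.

step 1: x = -2*(-6) + (-2)*(2) + (0) = 8 -> confirmed correct
step 2: x = -2*(8) + (-2)*(-6) + (0) = -4 -> exactly as logged
step 3: x = -2*(-4) + (-2)*(8) + (0) = -8 -> same as recorded
step 4: x = -2*(-8) + (-2)*(-4) + (0) = 24 -> same as recorded
step 5: x = -2*(24) + (-2)*(-8) + (0) = -32 -> confirmed correct
step 6: x = -2*(-32) + (-2)*(24) + (0) = 16 -> in agreement
step 7: x = -2*(16) + (-2)*(-32) + (0) = 32 -> checks out
step 8: x = -2*(32) + (-2)*(16) + (0) = -96 -> the entry is off here
That makes step 8 the first incorrect line — x = -96 is what it should show.

step 8, x = -96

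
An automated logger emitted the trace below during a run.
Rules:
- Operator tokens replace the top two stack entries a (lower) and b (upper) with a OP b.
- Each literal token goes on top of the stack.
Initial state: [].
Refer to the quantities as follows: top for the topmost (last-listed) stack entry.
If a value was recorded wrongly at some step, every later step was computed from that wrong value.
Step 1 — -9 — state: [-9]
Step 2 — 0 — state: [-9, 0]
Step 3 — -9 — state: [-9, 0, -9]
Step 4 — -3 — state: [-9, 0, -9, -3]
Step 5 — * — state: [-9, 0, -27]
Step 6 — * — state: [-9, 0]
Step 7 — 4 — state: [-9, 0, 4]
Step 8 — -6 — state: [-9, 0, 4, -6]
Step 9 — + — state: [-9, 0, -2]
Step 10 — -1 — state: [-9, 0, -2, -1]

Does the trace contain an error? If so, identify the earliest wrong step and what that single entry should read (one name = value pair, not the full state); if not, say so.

Step 1: push -9: top = -9 — exactly as logged.
Step 2: push 0: top = 0 — exactly as logged.
Step 3: push -9: top = -9 — same as recorded.
Step 4: push -3: top = -3 — no discrepancy.
Step 5: -9 * -3 = 27 — a discrepancy with the trace.
The earliest wrong entry is at step 5: it should read top = 27.

step 5, top = 27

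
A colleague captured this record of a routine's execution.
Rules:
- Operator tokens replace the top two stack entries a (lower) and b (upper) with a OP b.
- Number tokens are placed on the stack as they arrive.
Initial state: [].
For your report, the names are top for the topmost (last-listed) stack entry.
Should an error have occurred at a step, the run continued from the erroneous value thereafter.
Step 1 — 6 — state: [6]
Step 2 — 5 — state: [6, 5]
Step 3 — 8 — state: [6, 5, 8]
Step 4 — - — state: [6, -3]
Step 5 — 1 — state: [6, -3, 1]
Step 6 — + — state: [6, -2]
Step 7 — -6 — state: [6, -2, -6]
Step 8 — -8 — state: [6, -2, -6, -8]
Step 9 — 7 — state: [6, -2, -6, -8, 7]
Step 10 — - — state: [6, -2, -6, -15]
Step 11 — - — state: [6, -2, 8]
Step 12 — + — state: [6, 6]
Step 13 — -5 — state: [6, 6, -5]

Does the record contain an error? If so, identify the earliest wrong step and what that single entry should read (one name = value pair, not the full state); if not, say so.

Step 1: push 6: top = 6 — same as recorded.
Step 2: push 5: top = 5 — in agreement.
Step 3: push 8: top = 8 — exactly as logged.
Step 4: 5 - 8 = -3 — exactly as logged.
Step 5: push 1: top = 1 — exactly as logged.
Step 6: -3 + 1 = -2 — matches.
Step 7: push -6: top = -6 — checks out.
Step 8: push -8: top = -8 — checks out.
Step 9: push 7: top = 7 — no discrepancy.
Step 10: -8 - 7 = -15 — checks out.
Step 11: -6 - -15 = 9 — a discrepancy with the record.
The earliest wrong entry is at step 11: it should read top = 9.

step 11, top = 9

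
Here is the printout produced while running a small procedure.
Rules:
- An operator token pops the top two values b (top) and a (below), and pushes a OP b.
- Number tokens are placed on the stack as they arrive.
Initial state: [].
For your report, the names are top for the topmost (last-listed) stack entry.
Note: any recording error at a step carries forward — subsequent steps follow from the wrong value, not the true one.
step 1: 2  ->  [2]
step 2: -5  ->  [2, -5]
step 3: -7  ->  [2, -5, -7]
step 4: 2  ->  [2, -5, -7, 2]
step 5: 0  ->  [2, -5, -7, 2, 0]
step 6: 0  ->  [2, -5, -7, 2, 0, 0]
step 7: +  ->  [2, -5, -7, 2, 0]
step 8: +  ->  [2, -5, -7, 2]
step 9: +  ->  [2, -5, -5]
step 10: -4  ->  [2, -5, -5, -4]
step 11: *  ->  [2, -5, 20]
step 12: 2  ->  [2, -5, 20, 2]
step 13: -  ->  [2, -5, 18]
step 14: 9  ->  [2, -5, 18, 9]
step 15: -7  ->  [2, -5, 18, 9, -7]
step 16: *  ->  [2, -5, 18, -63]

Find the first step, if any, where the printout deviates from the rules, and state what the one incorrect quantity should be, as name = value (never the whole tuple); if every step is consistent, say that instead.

no error

Recomputing the run from the initial state:
step 1: [2]
step 2: [2, -5]
step 3: [2, -5, -7]
step 4: [2, -5, -7, 2]
step 5: [2, -5, -7, 2, 0]
step 6: [2, -5, -7, 2, 0, 0]
step 7: [2, -5, -7, 2, 0]
step 8: [2, -5, -7, 2]
step 9: [2, -5, -5]
step 10: [2, -5, -5, -4]
step 11: [2, -5, 20]
step 12: [2, -5, 20, 2]
step 13: [2, -5, 18]
step 14: [2, -5, 18, 9]
step 15: [2, -5, 18, 9, -7]
step 16: [2, -5, 18, -63]
This matches the printout at every step.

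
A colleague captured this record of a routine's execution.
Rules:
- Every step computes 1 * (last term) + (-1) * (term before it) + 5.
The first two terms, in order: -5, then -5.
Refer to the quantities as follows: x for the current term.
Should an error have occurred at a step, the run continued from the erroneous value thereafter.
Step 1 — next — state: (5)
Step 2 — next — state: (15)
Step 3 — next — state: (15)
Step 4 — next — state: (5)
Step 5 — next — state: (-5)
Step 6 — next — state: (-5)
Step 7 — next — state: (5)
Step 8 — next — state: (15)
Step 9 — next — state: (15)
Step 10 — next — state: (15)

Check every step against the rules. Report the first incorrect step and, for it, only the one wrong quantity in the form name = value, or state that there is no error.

step 10, x = 5

1. x = 1*(-5) + (-1)*(-5) + (5) = 5 (in agreement)
2. x = 1*(5) + (-1)*(-5) + (5) = 15 (no discrepancy)
3. x = 1*(15) + (-1)*(5) + (5) = 15 (same as recorded)
4. x = 1*(15) + (-1)*(15) + (5) = 5 (same as recorded)
5. x = 1*(5) + (-1)*(15) + (5) = -5 (consistent with the record)
6. x = 1*(-5) + (-1)*(5) + (5) = -5 (no discrepancy)
7. x = 1*(-5) + (-1)*(-5) + (5) = 5 (in agreement)
8. x = 1*(5) + (-1)*(-5) + (5) = 15 (no discrepancy)
9. x = 1*(15) + (-1)*(5) + (5) = 15 (agrees with the record)
10. x = 1*(15) + (-1)*(15) + (5) = 5 (a discrepancy with the record)
First deviation found at step 10; the corrected entry is x = 5.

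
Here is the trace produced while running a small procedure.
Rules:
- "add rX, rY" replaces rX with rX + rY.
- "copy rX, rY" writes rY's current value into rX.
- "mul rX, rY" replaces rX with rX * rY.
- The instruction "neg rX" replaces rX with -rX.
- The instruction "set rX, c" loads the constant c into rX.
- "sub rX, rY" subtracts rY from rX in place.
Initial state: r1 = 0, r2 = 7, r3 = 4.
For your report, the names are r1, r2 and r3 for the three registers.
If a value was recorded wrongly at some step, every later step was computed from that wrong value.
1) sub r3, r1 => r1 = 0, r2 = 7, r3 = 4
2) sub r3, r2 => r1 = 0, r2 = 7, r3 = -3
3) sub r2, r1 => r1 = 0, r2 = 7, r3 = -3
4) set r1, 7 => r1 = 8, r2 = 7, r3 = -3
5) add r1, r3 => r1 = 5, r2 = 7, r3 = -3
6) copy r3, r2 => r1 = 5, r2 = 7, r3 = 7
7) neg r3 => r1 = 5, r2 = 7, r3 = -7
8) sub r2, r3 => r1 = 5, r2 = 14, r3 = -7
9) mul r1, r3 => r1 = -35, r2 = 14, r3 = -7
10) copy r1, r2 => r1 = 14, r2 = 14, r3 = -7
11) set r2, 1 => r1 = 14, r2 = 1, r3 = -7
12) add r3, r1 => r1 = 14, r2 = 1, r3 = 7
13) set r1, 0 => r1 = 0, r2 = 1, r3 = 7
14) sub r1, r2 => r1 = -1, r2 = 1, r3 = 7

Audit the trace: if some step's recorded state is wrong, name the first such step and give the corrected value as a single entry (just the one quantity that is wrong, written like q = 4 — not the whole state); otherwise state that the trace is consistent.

step 4, r1 = 7

1. r3 = 4 - 0 = 4 (confirmed correct)
2. r3 = 4 - 7 = -3 (same as recorded)
3. r2 = 7 - 0 = 7 (matches)
4. r1 = 7 (the trace disagrees here)
Step 4 is the first one off; corrected, r1 = 7.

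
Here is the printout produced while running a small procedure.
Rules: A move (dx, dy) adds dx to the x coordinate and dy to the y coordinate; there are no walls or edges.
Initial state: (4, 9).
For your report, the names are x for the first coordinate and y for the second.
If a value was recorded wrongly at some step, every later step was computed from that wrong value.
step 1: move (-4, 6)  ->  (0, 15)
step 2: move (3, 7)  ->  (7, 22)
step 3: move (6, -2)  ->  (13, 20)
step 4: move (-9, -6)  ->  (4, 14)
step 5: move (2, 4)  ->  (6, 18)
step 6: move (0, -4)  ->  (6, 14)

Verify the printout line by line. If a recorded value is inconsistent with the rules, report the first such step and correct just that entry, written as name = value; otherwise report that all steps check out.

step 2, x = 3

Recomputing the run from the initial state:
step 1: x = 0, y = 15
step 2: x = 3, y = 22
step 3: x = 9, y = 20
step 4: x = 0, y = 14
step 5: x = 2, y = 18
step 6: x = 2, y = 14
The first disagreement with the printout is at step 2, where the value should be x = 3.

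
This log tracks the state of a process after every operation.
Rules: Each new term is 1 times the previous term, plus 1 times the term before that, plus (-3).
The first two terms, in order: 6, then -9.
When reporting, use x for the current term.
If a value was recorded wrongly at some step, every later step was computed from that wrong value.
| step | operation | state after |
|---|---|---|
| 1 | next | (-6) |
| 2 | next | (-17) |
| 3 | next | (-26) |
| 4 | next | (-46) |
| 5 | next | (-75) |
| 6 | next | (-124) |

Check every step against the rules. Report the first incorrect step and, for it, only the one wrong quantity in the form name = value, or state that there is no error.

step 2, x = -18

Recomputing the run from the initial state:
step 1: x = -6
step 2: x = -18
step 3: x = -27
step 4: x = -48
step 5: x = -78
step 6: x = -129
The first disagreement with the log is at step 2, where the value should be x = -18.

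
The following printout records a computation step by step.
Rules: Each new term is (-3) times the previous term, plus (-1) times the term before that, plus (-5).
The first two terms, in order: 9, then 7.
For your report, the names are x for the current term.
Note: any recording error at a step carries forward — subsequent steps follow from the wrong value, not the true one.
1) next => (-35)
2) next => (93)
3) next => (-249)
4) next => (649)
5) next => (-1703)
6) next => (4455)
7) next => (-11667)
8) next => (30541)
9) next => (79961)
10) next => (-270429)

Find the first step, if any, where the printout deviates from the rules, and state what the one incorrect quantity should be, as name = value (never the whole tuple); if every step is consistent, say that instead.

step 9, x = -79961

1. x = -3*(7) + (-1)*(9) + (-5) = -35 (exactly as logged)
2. x = -3*(-35) + (-1)*(7) + (-5) = 93 (agrees with the printout)
3. x = -3*(93) + (-1)*(-35) + (-5) = -249 (in agreement)
4. x = -3*(-249) + (-1)*(93) + (-5) = 649 (confirmed correct)
5. x = -3*(649) + (-1)*(-249) + (-5) = -1703 (exactly as logged)
6. x = -3*(-1703) + (-1)*(649) + (-5) = 4455 (agrees with the printout)
7. x = -3*(4455) + (-1)*(-1703) + (-5) = -11667 (matches)
8. x = -3*(-11667) + (-1)*(4455) + (-5) = 30541 (same as recorded)
9. x = -3*(30541) + (-1)*(-11667) + (-5) = -79961 (this is not what the printout shows)
First deviation found at step 9; the corrected entry is x = -79961.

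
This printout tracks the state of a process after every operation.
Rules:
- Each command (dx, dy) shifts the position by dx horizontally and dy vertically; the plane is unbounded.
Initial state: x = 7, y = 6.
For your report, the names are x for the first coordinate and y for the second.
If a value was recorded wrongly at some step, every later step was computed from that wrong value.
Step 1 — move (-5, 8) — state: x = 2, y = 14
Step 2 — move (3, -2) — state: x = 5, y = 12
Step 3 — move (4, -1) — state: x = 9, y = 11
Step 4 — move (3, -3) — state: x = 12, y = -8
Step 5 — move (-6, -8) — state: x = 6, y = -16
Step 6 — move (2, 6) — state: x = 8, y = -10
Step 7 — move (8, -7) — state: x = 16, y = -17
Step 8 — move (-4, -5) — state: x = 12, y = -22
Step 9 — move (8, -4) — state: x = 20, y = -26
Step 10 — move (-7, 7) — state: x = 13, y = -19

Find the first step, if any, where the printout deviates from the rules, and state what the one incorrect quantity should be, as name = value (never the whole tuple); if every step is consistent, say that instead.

Step 1: x = 7 + (-5) = 2, y = 6 + (8) = 14 — consistent with the printout.
Step 2: x = 2 + (3) = 5, y = 14 + (-2) = 12 — consistent with the printout.
Step 3: x = 5 + (4) = 9, y = 12 + (-1) = 11 — confirmed correct.
Step 4: x = 9 + (3) = 12, y = 11 + (-3) = 8 — first mismatch against the printout.
The earliest wrong entry is at step 4: it should read y = 8.

step 4, y = 8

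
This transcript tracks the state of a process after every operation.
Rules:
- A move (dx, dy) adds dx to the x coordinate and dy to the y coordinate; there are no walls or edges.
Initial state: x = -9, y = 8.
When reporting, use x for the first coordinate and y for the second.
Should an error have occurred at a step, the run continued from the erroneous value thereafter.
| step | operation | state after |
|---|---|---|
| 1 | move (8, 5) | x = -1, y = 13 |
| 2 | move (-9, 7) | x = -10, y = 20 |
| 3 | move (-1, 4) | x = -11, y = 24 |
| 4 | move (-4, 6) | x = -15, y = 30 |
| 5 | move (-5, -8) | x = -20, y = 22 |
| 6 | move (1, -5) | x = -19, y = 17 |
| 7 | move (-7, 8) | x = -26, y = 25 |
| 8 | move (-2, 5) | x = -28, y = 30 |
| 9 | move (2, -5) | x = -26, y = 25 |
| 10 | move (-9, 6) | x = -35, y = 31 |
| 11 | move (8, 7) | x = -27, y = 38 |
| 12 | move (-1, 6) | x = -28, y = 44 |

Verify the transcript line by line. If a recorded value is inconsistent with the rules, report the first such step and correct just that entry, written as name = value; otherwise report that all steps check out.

1. x = -9 + (8) = -1, y = 8 + (5) = 13 (in agreement)
2. x = -1 + (-9) = -10, y = 13 + (7) = 20 (exactly as logged)
3. x = -10 + (-1) = -11, y = 20 + (4) = 24 (verified)
4. x = -11 + (-4) = -15, y = 24 + (6) = 30 (verified)
5. x = -15 + (-5) = -20, y = 30 + (-8) = 22 (no discrepancy)
6. x = -20 + (1) = -19, y = 22 + (-5) = 17 (exactly as logged)
7. x = -19 + (-7) = -26, y = 17 + (8) = 25 (matches)
8. x = -26 + (-2) = -28, y = 25 + (5) = 30 (confirmed correct)
9. x = -28 + (2) = -26, y = 30 + (-5) = 25 (agrees with the transcript)
10. x = -26 + (-9) = -35, y = 25 + (6) = 31 (in agreement)
11. x = -35 + (8) = -27, y = 31 + (7) = 38 (verified)
12. x = -27 + (-1) = -28, y = 38 + (6) = 44 (same as recorded)
All entries verified; no error found.

no error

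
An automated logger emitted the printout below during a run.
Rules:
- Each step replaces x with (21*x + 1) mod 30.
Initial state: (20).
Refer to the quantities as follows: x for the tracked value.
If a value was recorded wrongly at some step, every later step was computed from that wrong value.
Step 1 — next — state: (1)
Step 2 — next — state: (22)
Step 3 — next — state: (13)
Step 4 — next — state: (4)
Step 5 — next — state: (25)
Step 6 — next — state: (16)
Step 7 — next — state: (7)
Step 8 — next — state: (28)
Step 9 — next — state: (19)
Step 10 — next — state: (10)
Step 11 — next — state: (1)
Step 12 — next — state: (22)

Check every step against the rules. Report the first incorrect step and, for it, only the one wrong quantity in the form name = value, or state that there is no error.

no error

step 1: x = (21*20 + 1) mod 30 = 1 -> no discrepancy
step 2: x = (21*1 + 1) mod 30 = 22 -> consistent with the printout
step 3: x = (21*22 + 1) mod 30 = 13 -> consistent with the printout
step 4: x = (21*13 + 1) mod 30 = 4 -> no discrepancy
step 5: x = (21*4 + 1) mod 30 = 25 -> exactly as logged
step 6: x = (21*25 + 1) mod 30 = 16 -> no discrepancy
step 7: x = (21*16 + 1) mod 30 = 7 -> matches
step 8: x = (21*7 + 1) mod 30 = 28 -> in agreement
step 9: x = (21*28 + 1) mod 30 = 19 -> matches
step 10: x = (21*19 + 1) mod 30 = 10 -> confirmed correct
step 11: x = (21*10 + 1) mod 30 = 1 -> agrees with the printout
step 12: x = (21*1 + 1) mod 30 = 22 -> no discrepancy
The whole run recomputes cleanly — no discrepancies.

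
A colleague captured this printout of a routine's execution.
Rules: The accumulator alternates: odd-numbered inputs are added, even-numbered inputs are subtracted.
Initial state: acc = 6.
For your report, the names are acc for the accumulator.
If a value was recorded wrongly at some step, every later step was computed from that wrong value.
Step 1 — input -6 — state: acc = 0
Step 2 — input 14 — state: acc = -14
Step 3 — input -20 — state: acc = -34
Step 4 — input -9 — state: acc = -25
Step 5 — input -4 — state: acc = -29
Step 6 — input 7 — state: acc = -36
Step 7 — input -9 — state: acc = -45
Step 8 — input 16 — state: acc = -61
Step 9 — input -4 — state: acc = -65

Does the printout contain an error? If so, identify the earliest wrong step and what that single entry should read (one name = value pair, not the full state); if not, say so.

no error

step 1: acc = 6 + -6 = 0 -> matches
step 2: acc = 0 - 14 = -14 -> matches
step 3: acc = -14 + -20 = -34 -> no discrepancy
step 4: acc = -34 - -9 = -25 -> consistent with the printout
step 5: acc = -25 + -4 = -29 -> same as recorded
step 6: acc = -29 - 7 = -36 -> agrees with the printout
step 7: acc = -36 + -9 = -45 -> same as recorded
step 8: acc = -45 - 16 = -61 -> checks out
step 9: acc = -61 + -4 = -65 -> exactly as logged
No step deviates from the rules.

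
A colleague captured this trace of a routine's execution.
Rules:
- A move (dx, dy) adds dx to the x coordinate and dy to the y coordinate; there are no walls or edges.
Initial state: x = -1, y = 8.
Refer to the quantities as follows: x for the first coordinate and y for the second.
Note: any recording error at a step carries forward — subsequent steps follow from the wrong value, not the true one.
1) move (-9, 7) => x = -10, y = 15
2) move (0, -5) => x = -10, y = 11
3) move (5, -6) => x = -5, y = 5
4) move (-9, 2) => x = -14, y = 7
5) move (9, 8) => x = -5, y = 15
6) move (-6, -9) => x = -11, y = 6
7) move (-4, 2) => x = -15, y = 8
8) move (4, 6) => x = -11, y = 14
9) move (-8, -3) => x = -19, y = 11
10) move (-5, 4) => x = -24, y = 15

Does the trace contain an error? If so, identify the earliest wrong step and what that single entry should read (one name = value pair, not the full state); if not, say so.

Step 1: x = -1 + (-9) = -10, y = 8 + (7) = 15 — confirmed correct.
Step 2: x = -10 + (0) = -10, y = 15 + (-5) = 10 — a discrepancy with the trace.
The audit stops at step 2: the recorded entry is wrong and should be y = 10.

step 2, y = 10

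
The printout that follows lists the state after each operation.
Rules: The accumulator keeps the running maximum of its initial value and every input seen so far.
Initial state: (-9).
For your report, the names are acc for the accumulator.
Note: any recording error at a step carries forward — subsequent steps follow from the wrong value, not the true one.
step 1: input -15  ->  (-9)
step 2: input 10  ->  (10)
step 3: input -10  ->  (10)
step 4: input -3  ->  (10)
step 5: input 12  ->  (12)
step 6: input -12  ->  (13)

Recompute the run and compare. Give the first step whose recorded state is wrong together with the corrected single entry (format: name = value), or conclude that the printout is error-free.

Recomputing the run from the initial state:
step 1: acc = -9
step 2: acc = 10
step 3: acc = 10
step 4: acc = 10
step 5: acc = 12
step 6: acc = 12
The first disagreement with the printout is at step 6, where the value should be acc = 12.

step 6, acc = 12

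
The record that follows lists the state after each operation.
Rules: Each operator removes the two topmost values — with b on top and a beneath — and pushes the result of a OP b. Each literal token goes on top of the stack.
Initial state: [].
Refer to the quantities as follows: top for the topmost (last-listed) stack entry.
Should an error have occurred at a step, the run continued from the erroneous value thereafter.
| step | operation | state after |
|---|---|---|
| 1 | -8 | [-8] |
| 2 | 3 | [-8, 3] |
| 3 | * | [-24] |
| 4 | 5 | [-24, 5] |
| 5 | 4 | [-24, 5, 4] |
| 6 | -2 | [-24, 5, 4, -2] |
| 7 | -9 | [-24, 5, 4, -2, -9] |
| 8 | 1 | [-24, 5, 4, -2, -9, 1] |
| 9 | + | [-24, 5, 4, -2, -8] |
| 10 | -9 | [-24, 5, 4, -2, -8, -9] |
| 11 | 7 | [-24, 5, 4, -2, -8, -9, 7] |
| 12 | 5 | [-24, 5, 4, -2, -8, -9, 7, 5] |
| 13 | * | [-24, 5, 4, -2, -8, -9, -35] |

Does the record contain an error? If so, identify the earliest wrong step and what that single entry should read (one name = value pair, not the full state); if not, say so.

step 13, top = 35

Recomputing the run from the initial state:
step 1: [-8]
step 2: [-8, 3]
step 3: [-24]
step 4: [-24, 5]
step 5: [-24, 5, 4]
step 6: [-24, 5, 4, -2]
step 7: [-24, 5, 4, -2, -9]
step 8: [-24, 5, 4, -2, -9, 1]
step 9: [-24, 5, 4, -2, -8]
step 10: [-24, 5, 4, -2, -8, -9]
step 11: [-24, 5, 4, -2, -8, -9, 7]
step 12: [-24, 5, 4, -2, -8, -9, 7, 5]
step 13: [-24, 5, 4, -2, -8, -9, 35]
The first disagreement with the record is at step 13, where the value should be top = 35.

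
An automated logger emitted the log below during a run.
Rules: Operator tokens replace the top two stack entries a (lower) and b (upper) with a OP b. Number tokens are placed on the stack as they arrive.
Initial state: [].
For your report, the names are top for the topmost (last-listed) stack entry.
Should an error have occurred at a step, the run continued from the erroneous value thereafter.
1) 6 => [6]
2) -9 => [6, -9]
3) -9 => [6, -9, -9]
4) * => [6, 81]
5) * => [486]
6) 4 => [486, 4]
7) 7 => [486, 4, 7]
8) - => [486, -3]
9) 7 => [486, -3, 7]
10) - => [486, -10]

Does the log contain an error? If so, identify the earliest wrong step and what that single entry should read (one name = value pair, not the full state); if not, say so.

no error

1. push 6: top = 6 (exactly as logged)
2. push -9: top = -9 (same as recorded)
3. push -9: top = -9 (exactly as logged)
4. -9 * -9 = 81 (no discrepancy)
5. 6 * 81 = 486 (checks out)
6. push 4: top = 4 (exactly as logged)
7. push 7: top = 7 (checks out)
8. 4 - 7 = -3 (consistent with the log)
9. push 7: top = 7 (verified)
10. -3 - 7 = -10 (no discrepancy)
Each recorded entry agrees with the recomputation.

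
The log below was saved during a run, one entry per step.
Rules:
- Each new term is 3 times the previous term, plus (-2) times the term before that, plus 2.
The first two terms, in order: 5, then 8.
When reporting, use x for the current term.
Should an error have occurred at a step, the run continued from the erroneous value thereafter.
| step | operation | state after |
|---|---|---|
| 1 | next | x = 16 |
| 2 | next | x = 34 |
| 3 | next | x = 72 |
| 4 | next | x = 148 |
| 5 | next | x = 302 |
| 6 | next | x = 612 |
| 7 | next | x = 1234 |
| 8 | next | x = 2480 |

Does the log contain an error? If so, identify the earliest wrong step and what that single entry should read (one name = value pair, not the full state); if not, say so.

step 4, x = 150

Recomputing the run from the initial state:
step 1: x = 16
step 2: x = 34
step 3: x = 72
step 4: x = 150
step 5: x = 308
step 6: x = 626
step 7: x = 1264
step 8: x = 2542
The first disagreement with the log is at step 4, where the value should be x = 150.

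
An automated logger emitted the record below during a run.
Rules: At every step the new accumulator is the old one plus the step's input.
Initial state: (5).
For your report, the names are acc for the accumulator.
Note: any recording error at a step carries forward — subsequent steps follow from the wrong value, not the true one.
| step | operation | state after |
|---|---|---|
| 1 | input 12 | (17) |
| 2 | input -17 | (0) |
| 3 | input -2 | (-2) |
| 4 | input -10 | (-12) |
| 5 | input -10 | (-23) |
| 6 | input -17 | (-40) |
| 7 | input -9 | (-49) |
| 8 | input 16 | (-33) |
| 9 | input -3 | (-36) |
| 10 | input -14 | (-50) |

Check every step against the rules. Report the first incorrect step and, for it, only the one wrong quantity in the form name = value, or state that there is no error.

step 5, acc = -22

Recomputing the run from the initial state:
step 1: acc = 17
step 2: acc = 0
step 3: acc = -2
step 4: acc = -12
step 5: acc = -22
step 6: acc = -39
step 7: acc = -48
step 8: acc = -32
step 9: acc = -35
step 10: acc = -49
The first disagreement with the record is at step 5, where the value should be acc = -22.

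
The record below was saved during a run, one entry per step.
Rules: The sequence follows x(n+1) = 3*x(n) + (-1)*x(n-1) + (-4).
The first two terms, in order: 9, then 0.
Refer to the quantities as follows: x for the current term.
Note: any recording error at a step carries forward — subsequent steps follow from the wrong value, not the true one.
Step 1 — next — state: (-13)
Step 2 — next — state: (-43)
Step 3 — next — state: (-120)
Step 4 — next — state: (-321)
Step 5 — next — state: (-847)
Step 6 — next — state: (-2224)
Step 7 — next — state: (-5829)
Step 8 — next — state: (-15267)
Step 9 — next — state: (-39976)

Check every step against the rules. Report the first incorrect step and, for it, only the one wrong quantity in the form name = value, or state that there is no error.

no error

Recomputing the run from the initial state:
step 1: x = -13
step 2: x = -43
step 3: x = -120
step 4: x = -321
step 5: x = -847
step 6: x = -2224
step 7: x = -5829
step 8: x = -15267
step 9: x = -39976
This matches the record at every step.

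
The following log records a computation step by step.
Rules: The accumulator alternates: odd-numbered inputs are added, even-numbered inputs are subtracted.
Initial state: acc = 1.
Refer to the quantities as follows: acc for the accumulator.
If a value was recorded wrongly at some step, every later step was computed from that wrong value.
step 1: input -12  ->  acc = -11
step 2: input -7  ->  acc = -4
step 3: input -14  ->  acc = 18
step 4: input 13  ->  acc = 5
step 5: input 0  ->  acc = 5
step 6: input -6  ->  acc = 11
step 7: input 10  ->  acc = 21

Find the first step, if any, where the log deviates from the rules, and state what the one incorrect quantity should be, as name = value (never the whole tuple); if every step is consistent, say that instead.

1. acc = 1 + -12 = -11 (in agreement)
2. acc = -11 - -7 = -4 (matches)
3. acc = -4 + -14 = -18 (the log disagrees here)
Conclusion: step 3 carries the first error; the entry should be acc = -18.

step 3, acc = -18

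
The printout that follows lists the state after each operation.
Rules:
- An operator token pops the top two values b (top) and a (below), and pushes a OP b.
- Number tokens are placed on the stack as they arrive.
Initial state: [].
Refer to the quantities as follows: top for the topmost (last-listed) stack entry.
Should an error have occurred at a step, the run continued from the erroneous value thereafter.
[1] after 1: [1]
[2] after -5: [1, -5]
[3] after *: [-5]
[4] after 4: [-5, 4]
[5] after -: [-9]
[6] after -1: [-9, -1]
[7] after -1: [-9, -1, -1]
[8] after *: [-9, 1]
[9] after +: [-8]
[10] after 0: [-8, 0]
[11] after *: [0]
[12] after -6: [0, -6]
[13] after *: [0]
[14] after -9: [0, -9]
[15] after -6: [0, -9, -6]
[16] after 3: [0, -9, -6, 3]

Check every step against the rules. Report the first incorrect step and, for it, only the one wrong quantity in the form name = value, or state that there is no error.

step 1: push 1: top = 1 -> exactly as logged
step 2: push -5: top = -5 -> in agreement
step 3: 1 * -5 = -5 -> checks out
step 4: push 4: top = 4 -> agrees with the printout
step 5: -5 - 4 = -9 -> checks out
step 6: push -1: top = -1 -> checks out
step 7: push -1: top = -1 -> agrees with the printout
step 8: -1 * -1 = 1 -> checks out
step 9: -9 + 1 = -8 -> verified
step 10: push 0: top = 0 -> confirmed correct
step 11: -8 * 0 = 0 -> exactly as logged
step 12: push -6: top = -6 -> agrees with the printout
step 13: 0 * -6 = 0 -> agrees with the printout
step 14: push -9: top = -9 -> checks out
step 15: push -6: top = -6 -> same as recorded
step 16: push 3: top = 3 -> agrees with the printout
All entries verified; no error found.

no error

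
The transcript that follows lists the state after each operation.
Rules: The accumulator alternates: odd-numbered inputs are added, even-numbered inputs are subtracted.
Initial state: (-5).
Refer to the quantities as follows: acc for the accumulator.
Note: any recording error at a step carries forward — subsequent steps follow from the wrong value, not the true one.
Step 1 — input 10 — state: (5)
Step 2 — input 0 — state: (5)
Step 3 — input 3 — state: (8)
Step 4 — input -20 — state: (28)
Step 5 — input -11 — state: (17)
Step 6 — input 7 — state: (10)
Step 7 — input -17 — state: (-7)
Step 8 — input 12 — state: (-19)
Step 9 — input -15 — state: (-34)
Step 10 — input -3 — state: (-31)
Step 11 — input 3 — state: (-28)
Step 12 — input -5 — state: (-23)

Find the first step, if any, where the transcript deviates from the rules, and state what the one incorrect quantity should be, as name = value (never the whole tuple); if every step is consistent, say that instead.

Recomputing the run from the initial state:
step 1: acc = 5
step 2: acc = 5
step 3: acc = 8
step 4: acc = 28
step 5: acc = 17
step 6: acc = 10
step 7: acc = -7
step 8: acc = -19
step 9: acc = -34
step 10: acc = -31
step 11: acc = -28
step 12: acc = -23
This matches the transcript at every step.

no error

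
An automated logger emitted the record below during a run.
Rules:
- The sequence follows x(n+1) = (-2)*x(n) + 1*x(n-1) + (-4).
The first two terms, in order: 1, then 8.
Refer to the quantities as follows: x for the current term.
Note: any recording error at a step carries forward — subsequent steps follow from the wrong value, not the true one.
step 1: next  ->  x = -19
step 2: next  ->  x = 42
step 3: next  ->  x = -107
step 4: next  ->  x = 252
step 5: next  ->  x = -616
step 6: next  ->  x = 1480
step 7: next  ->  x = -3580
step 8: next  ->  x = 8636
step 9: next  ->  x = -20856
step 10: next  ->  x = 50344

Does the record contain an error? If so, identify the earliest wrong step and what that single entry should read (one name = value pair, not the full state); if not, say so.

step 5, x = -615

Recomputing the run from the initial state:
step 1: x = -19
step 2: x = 42
step 3: x = -107
step 4: x = 252
step 5: x = -615
step 6: x = 1478
step 7: x = -3575
step 8: x = 8624
step 9: x = -20827
step 10: x = 50274
The first disagreement with the record is at step 5, where the value should be x = -615.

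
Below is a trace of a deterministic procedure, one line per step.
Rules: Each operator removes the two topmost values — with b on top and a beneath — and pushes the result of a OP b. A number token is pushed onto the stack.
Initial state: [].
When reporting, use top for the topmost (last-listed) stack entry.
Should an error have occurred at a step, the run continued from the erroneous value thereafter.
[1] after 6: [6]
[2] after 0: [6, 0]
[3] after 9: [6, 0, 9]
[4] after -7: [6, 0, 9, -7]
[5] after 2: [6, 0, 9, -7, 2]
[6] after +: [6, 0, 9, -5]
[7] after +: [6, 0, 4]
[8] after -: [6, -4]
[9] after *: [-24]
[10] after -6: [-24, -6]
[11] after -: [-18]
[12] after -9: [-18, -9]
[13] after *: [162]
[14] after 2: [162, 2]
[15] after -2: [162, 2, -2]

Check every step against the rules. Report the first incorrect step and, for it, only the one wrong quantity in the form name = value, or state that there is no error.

step 1: push 6: top = 6 -> matches
step 2: push 0: top = 0 -> exactly as logged
step 3: push 9: top = 9 -> same as recorded
step 4: push -7: top = -7 -> exactly as logged
step 5: push 2: top = 2 -> agrees with the trace
step 6: -7 + 2 = -5 -> agrees with the trace
step 7: 9 + -5 = 4 -> matches
step 8: 0 - 4 = -4 -> matches
step 9: 6 * -4 = -24 -> matches
step 10: push -6: top = -6 -> checks out
step 11: -24 - -6 = -18 -> in agreement
step 12: push -9: top = -9 -> same as recorded
step 13: -18 * -9 = 162 -> exactly as logged
step 14: push 2: top = 2 -> confirmed correct
step 15: push -2: top = -2 -> matches
The whole run recomputes cleanly — no discrepancies.

no error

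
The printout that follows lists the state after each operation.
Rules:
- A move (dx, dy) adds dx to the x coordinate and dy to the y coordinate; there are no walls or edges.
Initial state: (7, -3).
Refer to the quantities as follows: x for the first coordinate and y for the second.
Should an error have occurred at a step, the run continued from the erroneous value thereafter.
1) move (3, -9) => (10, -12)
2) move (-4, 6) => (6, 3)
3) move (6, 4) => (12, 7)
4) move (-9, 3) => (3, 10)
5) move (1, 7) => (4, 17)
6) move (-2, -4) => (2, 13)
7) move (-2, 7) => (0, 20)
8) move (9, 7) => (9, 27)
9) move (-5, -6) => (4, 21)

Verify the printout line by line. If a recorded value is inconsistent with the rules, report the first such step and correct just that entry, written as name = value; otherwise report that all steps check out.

Step 1: x = 7 + (3) = 10, y = -3 + (-9) = -12 — in agreement.
Step 2: x = 10 + (-4) = 6, y = -12 + (6) = -6 — the printout has a different value.
So the first discrepancy is step 2, where the right value is y = -6.

step 2, y = -6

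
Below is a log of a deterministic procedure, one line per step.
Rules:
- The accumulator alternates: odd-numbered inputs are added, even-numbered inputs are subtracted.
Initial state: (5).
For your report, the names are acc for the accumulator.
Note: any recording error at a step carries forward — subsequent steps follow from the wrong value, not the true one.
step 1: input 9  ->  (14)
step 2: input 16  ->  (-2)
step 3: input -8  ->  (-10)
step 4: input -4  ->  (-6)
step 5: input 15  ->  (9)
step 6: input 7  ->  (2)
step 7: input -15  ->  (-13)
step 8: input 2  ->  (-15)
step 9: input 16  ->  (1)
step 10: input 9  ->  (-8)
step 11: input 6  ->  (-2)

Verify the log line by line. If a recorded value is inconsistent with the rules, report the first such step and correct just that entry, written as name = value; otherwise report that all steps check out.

step 1: acc = 5 + 9 = 14 -> matches
step 2: acc = 14 - 16 = -2 -> matches
step 3: acc = -2 + -8 = -10 -> matches
step 4: acc = -10 - -4 = -6 -> matches
step 5: acc = -6 + 15 = 9 -> confirmed correct
step 6: acc = 9 - 7 = 2 -> consistent with the log
step 7: acc = 2 + -15 = -13 -> agrees with the log
step 8: acc = -13 - 2 = -15 -> verified
step 9: acc = -15 + 16 = 1 -> same as recorded
step 10: acc = 1 - 9 = -8 -> agrees with the log
step 11: acc = -8 + 6 = -2 -> matches
Each recorded entry agrees with the recomputation.

no error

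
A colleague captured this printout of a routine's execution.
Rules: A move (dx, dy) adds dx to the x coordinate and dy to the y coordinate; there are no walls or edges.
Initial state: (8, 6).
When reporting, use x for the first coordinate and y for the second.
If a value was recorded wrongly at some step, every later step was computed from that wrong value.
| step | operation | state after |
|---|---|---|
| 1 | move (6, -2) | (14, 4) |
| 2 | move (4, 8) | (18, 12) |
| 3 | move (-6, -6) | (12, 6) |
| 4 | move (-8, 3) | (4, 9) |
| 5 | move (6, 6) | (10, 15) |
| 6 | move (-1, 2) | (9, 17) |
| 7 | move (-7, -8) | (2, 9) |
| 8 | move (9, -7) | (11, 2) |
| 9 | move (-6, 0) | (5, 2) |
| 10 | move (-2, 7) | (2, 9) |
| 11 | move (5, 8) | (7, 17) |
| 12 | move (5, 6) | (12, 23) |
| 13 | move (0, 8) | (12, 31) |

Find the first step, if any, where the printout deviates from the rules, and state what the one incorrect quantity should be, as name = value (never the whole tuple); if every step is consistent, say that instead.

Recomputing the run from the initial state:
step 1: x = 14, y = 4
step 2: x = 18, y = 12
step 3: x = 12, y = 6
step 4: x = 4, y = 9
step 5: x = 10, y = 15
step 6: x = 9, y = 17
step 7: x = 2, y = 9
step 8: x = 11, y = 2
step 9: x = 5, y = 2
step 10: x = 3, y = 9
step 11: x = 8, y = 17
step 12: x = 13, y = 23
step 13: x = 13, y = 31
The first disagreement with the printout is at step 10, where the value should be x = 3.

step 10, x = 3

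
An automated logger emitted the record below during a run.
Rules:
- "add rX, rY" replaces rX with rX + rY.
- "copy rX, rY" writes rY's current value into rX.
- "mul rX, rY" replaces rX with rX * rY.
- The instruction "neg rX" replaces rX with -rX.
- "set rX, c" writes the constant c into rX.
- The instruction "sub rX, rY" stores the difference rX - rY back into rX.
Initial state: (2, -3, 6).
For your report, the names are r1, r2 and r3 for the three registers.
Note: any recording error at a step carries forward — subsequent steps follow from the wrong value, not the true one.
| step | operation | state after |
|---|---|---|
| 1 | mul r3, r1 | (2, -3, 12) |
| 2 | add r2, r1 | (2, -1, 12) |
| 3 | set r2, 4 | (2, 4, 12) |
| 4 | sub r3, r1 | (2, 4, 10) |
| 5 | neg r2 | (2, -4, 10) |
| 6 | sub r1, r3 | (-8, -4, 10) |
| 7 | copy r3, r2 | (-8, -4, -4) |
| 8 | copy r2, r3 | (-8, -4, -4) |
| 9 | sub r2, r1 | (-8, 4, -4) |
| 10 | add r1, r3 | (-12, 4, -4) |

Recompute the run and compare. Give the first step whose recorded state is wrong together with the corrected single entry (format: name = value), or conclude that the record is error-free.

no error

Step 1: r3 = 6 * 2 = 12 — confirmed correct.
Step 2: r2 = -3 + 2 = -1 — consistent with the record.
Step 3: r2 = 4 — confirmed correct.
Step 4: r3 = 12 - 2 = 10 — in agreement.
Step 5: r2 = -(4) = -4 — exactly as logged.
Step 6: r1 = 2 - 10 = -8 — same as recorded.
Step 7: r3 = -4 — agrees with the record.
Step 8: r2 = -4 — same as recorded.
Step 9: r2 = -4 - -8 = 4 — agrees with the record.
Step 10: r1 = -8 + -4 = -12 — consistent with the record.
All steps check out; nothing to correct.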